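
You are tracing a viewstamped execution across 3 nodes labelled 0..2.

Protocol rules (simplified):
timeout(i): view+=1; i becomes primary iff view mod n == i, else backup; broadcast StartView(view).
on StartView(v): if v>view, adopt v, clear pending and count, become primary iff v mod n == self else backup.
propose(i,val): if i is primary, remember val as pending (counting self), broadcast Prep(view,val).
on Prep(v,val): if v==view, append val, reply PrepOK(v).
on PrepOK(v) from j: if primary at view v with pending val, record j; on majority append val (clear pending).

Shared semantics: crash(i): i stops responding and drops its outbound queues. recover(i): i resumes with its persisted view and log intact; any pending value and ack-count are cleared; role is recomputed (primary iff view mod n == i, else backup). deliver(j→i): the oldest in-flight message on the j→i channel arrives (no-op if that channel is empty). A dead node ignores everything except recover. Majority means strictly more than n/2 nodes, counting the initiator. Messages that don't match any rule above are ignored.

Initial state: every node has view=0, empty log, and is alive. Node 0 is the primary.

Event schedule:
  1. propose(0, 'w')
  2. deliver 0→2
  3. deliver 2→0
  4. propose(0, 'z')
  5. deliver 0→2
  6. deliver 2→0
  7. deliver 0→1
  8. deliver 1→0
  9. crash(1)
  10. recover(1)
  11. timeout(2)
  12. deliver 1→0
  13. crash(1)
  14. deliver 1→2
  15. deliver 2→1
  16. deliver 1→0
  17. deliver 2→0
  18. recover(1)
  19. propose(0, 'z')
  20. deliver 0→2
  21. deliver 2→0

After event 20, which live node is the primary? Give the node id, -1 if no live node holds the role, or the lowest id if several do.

[1] propose(0,'w') → ∅
[2] deliver 0→2 → N2(back v0 [w])
[3] deliver 2→0 → N0(prim v0 [w])
[4] propose(0,'z') → ∅
[5] deliver 0→2 → N2(back v0 [w,z])
[6] deliver 2→0 → N0(prim v0 [w,z])
[7] deliver 0→1 → N1(back v0 [w])
[8] deliver 1→0 → ∅
[9] crash(1) → N1(✗back v0 [w])
[10] recover(1) → N1(back v0 [w])
[11] timeout(2) → N2(back v1 [w,z])
[12] deliver 1→0 → ∅
[13] crash(1) → N1(✗back v0 [w])
[14] deliver 1→2 → ∅
[15] deliver 2→1 → ∅
[16] deliver 1→0 → ∅
[17] deliver 2→0 → N0(back v1 [w,z])
[18] recover(1) → N1(back v0 [w])
[19] propose(0,'z') → ∅
[20] deliver 0→2 → ∅

-1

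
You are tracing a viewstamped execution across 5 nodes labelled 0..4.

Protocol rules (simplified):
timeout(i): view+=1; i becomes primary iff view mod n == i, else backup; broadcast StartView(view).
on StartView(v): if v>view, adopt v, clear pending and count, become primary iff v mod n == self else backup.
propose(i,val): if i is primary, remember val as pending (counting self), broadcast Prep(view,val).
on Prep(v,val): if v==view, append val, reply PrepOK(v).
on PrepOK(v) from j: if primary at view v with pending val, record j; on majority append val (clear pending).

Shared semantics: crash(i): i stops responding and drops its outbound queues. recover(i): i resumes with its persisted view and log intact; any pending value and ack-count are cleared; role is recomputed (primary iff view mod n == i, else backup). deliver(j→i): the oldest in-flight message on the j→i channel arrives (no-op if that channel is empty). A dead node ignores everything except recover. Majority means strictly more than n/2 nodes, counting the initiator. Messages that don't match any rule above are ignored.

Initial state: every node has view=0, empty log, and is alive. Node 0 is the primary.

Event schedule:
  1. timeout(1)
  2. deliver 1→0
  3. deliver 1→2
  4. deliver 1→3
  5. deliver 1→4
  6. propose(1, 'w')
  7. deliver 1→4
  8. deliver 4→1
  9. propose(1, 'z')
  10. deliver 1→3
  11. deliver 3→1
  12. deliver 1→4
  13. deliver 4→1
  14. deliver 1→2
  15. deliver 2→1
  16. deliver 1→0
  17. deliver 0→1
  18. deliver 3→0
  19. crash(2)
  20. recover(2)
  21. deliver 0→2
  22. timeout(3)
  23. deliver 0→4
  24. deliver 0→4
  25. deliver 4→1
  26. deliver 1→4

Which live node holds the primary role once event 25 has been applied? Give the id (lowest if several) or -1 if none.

step 1 timeout(1): 1={prim,v=1,log=-}
step 2 deliver 1→0: 0={back,v=1,log=-}
step 3 deliver 1→2: 2={back,v=1,log=-}
step 4 deliver 1→3: 3={back,v=1,log=-}
step 5 deliver 1→4: 4={back,v=1,log=-}
step 6 propose(1,'w'): —
step 7 deliver 1→4: 4={back,v=1,log=w}
step 8 deliver 4→1: —
step 9 propose(1,'z'): —
step 10 deliver 1→3: 3={back,v=1,log=w}
step 11 deliver 3→1: —
step 12 deliver 1→4: 4={back,v=1,log=w,z}
step 13 deliver 4→1: 1={prim,v=1,log=z}
step 14 deliver 1→2: 2={back,v=1,log=w}
step 15 deliver 2→1: —
step 16 deliver 1→0: 0={back,v=1,log=w}
step 17 deliver 0→1: —
step 18 deliver 3→0: —
step 19 crash(2): 2={✗back,v=1,log=w}
step 20 recover(2): 2={back,v=1,log=w}
step 21 deliver 0→2: —
step 22 timeout(3): 3={back,v=2,log=w}
step 23 deliver 0→4: —
step 24 deliver 0→4: —
step 25 deliver 4→1: —

1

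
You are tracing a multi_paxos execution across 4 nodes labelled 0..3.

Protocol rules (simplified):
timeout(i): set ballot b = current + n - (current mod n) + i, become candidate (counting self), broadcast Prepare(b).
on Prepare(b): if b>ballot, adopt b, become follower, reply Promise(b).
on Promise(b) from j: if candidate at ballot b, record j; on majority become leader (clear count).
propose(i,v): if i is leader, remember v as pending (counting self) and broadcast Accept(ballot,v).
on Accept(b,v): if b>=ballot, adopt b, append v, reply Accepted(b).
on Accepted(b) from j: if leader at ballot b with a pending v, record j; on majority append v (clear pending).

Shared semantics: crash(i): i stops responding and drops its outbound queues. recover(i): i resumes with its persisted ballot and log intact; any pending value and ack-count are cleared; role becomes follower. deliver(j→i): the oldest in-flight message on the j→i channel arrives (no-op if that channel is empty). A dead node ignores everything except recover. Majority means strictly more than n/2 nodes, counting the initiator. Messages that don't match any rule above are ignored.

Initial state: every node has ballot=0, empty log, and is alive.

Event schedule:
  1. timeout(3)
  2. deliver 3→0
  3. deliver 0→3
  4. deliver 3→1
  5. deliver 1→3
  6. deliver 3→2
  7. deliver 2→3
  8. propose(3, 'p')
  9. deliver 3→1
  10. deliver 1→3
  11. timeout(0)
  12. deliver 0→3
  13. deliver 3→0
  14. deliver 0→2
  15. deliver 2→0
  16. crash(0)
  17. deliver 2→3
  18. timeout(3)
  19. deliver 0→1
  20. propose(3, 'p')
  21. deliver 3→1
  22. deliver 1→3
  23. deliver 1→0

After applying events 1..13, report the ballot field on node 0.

after 1 — timeout(3): n3:cand/b7/[-]
after 2 — deliver 3→0: n0:foll/b7/[-]
after 3 — deliver 0→3: ·
after 4 — deliver 3→1: n1:foll/b7/[-]
after 5 — deliver 1→3: n3:lead/b7/[-]
after 6 — deliver 3→2: n2:foll/b7/[-]
after 7 — deliver 2→3: ·
after 8 — propose(3,'p'): ·
after 9 — deliver 3→1: n1:foll/b7/[p]
after 10 — deliver 1→3: ·
after 11 — timeout(0): n0:cand/b8/[-]
after 12 — deliver 0→3: n3:foll/b8/[-]
after 13 — deliver 3→0: ·

8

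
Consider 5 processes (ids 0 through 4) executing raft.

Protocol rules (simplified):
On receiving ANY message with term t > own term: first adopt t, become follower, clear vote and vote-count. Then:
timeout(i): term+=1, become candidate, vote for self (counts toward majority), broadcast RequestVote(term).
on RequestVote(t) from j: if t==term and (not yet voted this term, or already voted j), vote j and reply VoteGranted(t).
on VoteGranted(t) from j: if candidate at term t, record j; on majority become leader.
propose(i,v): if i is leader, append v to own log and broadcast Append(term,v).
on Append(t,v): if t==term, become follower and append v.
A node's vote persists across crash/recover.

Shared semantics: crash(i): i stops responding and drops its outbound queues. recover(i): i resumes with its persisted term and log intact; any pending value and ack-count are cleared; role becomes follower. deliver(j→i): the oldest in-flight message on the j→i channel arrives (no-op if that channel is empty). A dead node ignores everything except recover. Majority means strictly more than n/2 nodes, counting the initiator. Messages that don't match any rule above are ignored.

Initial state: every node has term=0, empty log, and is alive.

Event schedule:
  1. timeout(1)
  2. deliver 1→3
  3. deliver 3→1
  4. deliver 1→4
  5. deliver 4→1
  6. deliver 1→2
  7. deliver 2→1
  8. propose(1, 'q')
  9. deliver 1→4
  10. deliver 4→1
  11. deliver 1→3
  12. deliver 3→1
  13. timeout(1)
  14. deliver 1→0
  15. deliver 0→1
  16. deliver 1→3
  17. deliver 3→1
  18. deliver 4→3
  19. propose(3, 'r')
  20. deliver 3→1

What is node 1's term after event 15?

1. timeout(1):  <1:cand t1 ->
2. deliver 1→3:  <3:foll t1 ->
3. deliver 3→1:  nop
4. deliver 1→4:  <4:foll t1 ->
5. deliver 4→1:  <1:lead t1 ->
6. deliver 1→2:  <2:foll t1 ->
7. deliver 2→1:  nop
8. propose(1,'q'):  <1:lead t1 q>
9. deliver 1→4:  <4:foll t1 q>
10. deliver 4→1:  nop
11. deliver 1→3:  <3:foll t1 q>
12. deliver 3→1:  nop
13. timeout(1):  <1:cand t2 q>
14. deliver 1→0:  <0:foll t1 ->
15. deliver 0→1:  nop

2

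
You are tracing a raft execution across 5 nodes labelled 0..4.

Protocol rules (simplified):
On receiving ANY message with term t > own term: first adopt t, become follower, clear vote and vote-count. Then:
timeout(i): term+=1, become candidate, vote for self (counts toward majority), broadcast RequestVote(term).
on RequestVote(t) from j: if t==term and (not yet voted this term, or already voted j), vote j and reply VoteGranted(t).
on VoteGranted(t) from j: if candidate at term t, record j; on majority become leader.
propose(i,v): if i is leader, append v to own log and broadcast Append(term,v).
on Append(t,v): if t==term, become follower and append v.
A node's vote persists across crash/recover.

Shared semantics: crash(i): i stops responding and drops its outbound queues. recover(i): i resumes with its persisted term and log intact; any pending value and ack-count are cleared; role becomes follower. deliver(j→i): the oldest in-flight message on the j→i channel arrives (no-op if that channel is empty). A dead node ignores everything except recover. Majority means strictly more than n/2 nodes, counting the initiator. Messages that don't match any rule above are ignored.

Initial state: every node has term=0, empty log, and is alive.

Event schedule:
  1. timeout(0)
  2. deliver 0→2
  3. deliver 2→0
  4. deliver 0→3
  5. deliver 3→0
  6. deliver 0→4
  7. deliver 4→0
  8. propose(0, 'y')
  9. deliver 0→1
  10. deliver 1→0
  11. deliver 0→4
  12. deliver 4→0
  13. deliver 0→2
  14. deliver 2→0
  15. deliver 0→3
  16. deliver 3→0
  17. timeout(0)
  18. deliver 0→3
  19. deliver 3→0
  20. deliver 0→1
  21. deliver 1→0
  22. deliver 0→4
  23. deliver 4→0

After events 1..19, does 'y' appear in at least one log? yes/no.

1. timeout(0):  <0:cand t1 ->
2. deliver 0→2:  <2:foll t1 ->
3. deliver 2→0:  nop
4. deliver 0→3:  <3:foll t1 ->
5. deliver 3→0:  <0:lead t1 ->
6. deliver 0→4:  <4:foll t1 ->
7. deliver 4→0:  nop
8. propose(0,'y'):  <0:lead t1 y>
9. deliver 0→1:  <1:foll t1 ->
10. deliver 1→0:  nop
11. deliver 0→4:  <4:foll t1 y>
12. deliver 4→0:  nop
13. deliver 0→2:  <2:foll t1 y>
14. deliver 2→0:  nop
15. deliver 0→3:  <3:foll t1 y>
16. deliver 3→0:  nop
17. timeout(0):  <0:cand t2 y>
18. deliver 0→3:  <3:foll t2 y>
19. deliver 3→0:  nop

yes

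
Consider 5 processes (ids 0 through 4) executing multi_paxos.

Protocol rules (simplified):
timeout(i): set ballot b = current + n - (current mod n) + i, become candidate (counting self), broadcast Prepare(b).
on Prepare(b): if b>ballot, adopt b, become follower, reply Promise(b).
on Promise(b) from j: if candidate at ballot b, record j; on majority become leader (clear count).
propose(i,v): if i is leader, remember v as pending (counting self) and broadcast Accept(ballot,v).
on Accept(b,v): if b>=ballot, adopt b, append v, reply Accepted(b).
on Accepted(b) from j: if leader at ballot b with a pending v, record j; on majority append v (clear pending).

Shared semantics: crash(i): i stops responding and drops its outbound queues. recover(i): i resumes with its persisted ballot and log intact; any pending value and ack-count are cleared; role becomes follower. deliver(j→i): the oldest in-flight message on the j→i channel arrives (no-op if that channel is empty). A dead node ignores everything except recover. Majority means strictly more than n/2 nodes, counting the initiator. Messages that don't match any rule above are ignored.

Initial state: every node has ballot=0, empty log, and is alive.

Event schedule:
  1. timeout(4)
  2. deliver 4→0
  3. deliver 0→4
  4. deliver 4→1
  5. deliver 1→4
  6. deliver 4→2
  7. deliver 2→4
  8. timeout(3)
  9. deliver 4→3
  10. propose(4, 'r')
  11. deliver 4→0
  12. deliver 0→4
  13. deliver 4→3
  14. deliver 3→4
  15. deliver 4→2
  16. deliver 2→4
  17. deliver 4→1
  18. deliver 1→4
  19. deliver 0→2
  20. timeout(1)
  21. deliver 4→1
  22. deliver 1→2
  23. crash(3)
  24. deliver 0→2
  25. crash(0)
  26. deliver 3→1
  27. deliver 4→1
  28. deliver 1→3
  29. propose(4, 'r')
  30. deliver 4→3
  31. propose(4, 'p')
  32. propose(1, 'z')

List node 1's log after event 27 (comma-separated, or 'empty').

[1] timeout(4) → N4(cand b9 [-])
[2] deliver 4→0 → N0(foll b9 [-])
[3] deliver 0→4 → ∅
[4] deliver 4→1 → N1(foll b9 [-])
[5] deliver 1→4 → N4(lead b9 [-])
[6] deliver 4→2 → N2(foll b9 [-])
[7] deliver 2→4 → ∅
[8] timeout(3) → N3(cand b8 [-])
[9] deliver 4→3 → N3(foll b9 [-])
[10] propose(4,'r') → ∅
[11] deliver 4→0 → N0(foll b9 [r])
[12] deliver 0→4 → ∅
[13] deliver 4→3 → N3(foll b9 [r])
[14] deliver 3→4 → ∅
[15] deliver 4→2 → N2(foll b9 [r])
[16] deliver 2→4 → N4(lead b9 [r])
[17] deliver 4→1 → N1(foll b9 [r])
[18] deliver 1→4 → ∅
[19] deliver 0→2 → ∅
[20] timeout(1) → N1(cand b11 [r])
[21] deliver 4→1 → ∅
[22] deliver 1→2 → N2(foll b11 [r])
[23] crash(3) → N3(✗foll b9 [r])
[24] deliver 0→2 → ∅
[25] crash(0) → N0(✗foll b9 [r])
[26] deliver 3→1 → ∅
[27] deliver 4→1 → ∅

r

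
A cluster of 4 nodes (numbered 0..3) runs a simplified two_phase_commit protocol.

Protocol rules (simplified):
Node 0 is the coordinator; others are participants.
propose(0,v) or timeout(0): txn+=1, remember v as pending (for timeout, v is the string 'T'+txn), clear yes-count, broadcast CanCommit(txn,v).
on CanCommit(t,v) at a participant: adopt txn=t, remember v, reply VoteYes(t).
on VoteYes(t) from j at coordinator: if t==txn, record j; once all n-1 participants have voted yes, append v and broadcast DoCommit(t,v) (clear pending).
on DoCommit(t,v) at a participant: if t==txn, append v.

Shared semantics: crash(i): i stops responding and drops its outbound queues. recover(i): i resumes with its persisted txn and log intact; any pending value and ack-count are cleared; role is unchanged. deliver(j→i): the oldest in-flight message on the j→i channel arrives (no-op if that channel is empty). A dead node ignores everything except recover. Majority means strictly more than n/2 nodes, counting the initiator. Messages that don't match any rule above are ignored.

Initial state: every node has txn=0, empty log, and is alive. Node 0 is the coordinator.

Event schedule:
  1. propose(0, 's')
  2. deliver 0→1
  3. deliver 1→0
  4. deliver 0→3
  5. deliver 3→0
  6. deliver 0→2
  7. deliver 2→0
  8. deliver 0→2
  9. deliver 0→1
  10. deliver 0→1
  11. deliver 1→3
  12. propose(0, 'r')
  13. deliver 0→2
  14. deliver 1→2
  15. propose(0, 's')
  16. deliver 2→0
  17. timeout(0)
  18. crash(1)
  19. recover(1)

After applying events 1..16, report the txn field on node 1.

1

e1 propose(0,'s'): 0[coor,t=1,-]
e2 deliver 0→1: 1[part,t=1,-]
e3 deliver 1→0: ·
e4 deliver 0→3: 3[part,t=1,-]
e5 deliver 3→0: ·
e6 deliver 0→2: 2[part,t=1,-]
e7 deliver 2→0: 0[coor,t=1,s]
e8 deliver 0→2: 2[part,t=1,s]
e9 deliver 0→1: 1[part,t=1,s]
e10 deliver 0→1: ·
e11 deliver 1→3: ·
e12 propose(0,'r'): 0[coor,t=2,s]
e13 deliver 0→2: 2[part,t=2,s]
e14 deliver 1→2: ·
e15 propose(0,'s'): 0[coor,t=3,s]
e16 deliver 2→0: ·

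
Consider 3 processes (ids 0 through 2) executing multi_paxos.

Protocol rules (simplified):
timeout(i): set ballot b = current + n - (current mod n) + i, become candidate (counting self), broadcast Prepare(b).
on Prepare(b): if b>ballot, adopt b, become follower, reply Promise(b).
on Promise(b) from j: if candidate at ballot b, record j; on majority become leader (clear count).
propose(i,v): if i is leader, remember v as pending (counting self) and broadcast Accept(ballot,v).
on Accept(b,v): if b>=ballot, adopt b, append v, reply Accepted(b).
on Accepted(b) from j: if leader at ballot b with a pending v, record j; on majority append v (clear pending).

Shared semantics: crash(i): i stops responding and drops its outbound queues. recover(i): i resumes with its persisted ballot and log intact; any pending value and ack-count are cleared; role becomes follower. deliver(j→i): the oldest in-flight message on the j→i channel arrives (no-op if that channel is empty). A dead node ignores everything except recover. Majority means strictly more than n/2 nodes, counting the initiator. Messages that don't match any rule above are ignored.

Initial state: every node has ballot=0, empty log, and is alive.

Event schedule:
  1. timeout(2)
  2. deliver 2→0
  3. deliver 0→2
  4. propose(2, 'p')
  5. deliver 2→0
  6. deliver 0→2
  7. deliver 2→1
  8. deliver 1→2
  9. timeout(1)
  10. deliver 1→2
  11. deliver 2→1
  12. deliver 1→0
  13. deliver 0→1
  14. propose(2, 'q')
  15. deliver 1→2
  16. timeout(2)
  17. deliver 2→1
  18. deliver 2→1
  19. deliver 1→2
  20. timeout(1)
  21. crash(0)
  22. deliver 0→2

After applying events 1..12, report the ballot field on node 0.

1. timeout(2):  <2:cand b5 ->
2. deliver 2→0:  <0:foll b5 ->
3. deliver 0→2:  <2:lead b5 ->
4. propose(2,'p'):  nop
5. deliver 2→0:  <0:foll b5 p>
6. deliver 0→2:  <2:lead b5 p>
7. deliver 2→1:  <1:foll b5 ->
8. deliver 1→2:  nop
9. timeout(1):  <1:cand b7 ->
10. deliver 1→2:  <2:foll b7 p>
11. deliver 2→1:  nop
12. deliver 1→0:  <0:foll b7 p>

7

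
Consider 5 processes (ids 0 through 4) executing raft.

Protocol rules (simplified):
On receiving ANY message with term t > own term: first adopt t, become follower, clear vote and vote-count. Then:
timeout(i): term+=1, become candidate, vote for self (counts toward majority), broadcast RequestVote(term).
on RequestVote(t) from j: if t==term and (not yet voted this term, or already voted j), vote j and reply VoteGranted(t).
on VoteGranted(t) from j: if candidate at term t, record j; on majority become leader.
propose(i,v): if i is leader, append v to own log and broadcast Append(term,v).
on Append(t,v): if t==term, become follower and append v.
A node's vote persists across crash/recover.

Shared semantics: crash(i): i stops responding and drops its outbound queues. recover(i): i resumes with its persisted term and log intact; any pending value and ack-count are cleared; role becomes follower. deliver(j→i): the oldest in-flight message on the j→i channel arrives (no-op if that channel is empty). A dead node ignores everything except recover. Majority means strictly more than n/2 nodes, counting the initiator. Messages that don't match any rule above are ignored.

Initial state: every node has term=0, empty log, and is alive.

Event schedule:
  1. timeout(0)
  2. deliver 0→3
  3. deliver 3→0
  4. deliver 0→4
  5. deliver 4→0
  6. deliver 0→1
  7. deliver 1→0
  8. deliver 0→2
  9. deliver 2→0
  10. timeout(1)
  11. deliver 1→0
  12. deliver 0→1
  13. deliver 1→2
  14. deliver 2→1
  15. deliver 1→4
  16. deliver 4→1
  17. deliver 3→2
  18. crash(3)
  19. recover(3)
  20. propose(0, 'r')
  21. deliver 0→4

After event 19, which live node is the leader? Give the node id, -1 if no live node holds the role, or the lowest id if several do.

1

step 1 timeout(0): 0={cand,t=1,log=-}
step 2 deliver 0→3: 3={foll,t=1,log=-}
step 3 deliver 3→0: —
step 4 deliver 0→4: 4={foll,t=1,log=-}
step 5 deliver 4→0: 0={lead,t=1,log=-}
step 6 deliver 0→1: 1={foll,t=1,log=-}
step 7 deliver 1→0: —
step 8 deliver 0→2: 2={foll,t=1,log=-}
step 9 deliver 2→0: —
step 10 timeout(1): 1={cand,t=2,log=-}
step 11 deliver 1→0: 0={foll,t=2,log=-}
step 12 deliver 0→1: —
step 13 deliver 1→2: 2={foll,t=2,log=-}
step 14 deliver 2→1: 1={lead,t=2,log=-}
step 15 deliver 1→4: 4={foll,t=2,log=-}
step 16 deliver 4→1: —
step 17 deliver 3→2: —
step 18 crash(3): 3={✗foll,t=1,log=-}
step 19 recover(3): 3={foll,t=1,log=-}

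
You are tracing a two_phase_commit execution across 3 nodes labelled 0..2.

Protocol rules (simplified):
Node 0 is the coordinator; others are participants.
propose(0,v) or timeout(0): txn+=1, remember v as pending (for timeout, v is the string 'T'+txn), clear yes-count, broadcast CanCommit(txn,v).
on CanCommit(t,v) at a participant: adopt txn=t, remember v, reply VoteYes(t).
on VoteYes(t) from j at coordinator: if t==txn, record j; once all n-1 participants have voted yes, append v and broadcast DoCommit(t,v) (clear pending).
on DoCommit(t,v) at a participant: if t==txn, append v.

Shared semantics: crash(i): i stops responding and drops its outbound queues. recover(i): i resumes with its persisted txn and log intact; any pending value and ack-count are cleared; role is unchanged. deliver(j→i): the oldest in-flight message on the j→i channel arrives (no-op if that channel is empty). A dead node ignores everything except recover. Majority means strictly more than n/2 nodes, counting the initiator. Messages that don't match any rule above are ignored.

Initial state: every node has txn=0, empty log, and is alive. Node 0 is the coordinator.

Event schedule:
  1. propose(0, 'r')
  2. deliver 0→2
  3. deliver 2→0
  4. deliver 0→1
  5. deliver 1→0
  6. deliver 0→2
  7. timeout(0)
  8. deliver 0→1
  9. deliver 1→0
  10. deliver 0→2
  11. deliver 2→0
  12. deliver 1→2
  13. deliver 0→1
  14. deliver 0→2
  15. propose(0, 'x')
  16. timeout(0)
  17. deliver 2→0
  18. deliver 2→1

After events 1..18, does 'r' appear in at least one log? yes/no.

e1 propose(0,'r'): 0[coor,t=1,-]
e2 deliver 0→2: 2[part,t=1,-]
e3 deliver 2→0: ·
e4 deliver 0→1: 1[part,t=1,-]
e5 deliver 1→0: 0[coor,t=1,r]
e6 deliver 0→2: 2[part,t=1,r]
e7 timeout(0): 0[coor,t=2,r]
e8 deliver 0→1: 1[part,t=1,r]
e9 deliver 1→0: ·
e10 deliver 0→2: 2[part,t=2,r]
e11 deliver 2→0: ·
e12 deliver 1→2: ·
e13 deliver 0→1: 1[part,t=2,r]
e14 deliver 0→2: ·
e15 propose(0,'x'): 0[coor,t=3,r]
e16 timeout(0): 0[coor,t=4,r]
e17 deliver 2→0: ·
e18 deliver 2→1: ·

yes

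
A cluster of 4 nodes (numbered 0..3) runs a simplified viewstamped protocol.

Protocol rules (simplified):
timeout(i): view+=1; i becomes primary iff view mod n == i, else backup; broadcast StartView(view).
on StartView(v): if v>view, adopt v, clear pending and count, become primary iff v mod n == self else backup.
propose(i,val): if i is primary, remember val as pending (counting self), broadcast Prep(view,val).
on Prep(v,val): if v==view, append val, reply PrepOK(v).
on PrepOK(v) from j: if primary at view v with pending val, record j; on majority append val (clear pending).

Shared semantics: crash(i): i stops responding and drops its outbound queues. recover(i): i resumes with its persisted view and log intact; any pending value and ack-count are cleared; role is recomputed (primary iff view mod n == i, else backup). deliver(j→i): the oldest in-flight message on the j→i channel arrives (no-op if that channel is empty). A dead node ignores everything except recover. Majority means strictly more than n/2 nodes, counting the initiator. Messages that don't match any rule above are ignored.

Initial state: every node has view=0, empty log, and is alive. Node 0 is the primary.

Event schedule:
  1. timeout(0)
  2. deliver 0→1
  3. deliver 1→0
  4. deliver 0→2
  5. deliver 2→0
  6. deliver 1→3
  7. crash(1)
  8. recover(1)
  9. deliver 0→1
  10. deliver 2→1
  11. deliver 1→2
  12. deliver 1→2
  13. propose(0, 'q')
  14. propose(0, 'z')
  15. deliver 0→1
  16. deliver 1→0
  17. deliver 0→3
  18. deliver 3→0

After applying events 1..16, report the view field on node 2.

e1 timeout(0): 0[back,v=1,-]
e2 deliver 0→1: 1[prim,v=1,-]
e3 deliver 1→0: ·
e4 deliver 0→2: 2[back,v=1,-]
e5 deliver 2→0: ·
e6 deliver 1→3: ·
e7 crash(1): 1[✗prim,v=1,-]
e8 recover(1): 1[prim,v=1,-]
e9 deliver 0→1: ·
e10 deliver 2→1: ·
e11 deliver 1→2: ·
e12 deliver 1→2: ·
e13 propose(0,'q'): ·
e14 propose(0,'z'): ·
e15 deliver 0→1: ·
e16 deliver 1→0: ·

1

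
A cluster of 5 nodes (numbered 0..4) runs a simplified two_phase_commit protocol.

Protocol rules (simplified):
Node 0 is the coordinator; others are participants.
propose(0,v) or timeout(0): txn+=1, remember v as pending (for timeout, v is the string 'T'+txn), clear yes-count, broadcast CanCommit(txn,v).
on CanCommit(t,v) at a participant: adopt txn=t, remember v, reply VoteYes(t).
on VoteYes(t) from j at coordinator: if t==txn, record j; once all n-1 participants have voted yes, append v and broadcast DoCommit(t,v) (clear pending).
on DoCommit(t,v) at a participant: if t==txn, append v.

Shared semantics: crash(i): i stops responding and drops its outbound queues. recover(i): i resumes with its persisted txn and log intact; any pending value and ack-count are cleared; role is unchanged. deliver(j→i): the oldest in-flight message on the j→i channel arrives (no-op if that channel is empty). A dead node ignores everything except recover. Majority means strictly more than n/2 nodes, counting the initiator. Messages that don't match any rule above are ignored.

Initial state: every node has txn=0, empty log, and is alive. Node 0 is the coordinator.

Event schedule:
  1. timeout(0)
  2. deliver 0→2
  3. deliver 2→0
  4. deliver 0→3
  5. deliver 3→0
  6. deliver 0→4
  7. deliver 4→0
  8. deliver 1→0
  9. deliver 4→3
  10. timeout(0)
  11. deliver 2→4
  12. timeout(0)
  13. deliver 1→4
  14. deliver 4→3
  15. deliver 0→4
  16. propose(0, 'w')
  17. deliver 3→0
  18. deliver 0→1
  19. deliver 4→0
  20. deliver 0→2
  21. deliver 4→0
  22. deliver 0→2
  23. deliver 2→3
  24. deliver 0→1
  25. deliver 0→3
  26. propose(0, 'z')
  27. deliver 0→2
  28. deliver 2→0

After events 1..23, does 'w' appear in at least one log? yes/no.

step 1 timeout(0): 0={coor,t=1,log=-}
step 2 deliver 0→2: 2={part,t=1,log=-}
step 3 deliver 2→0: —
step 4 deliver 0→3: 3={part,t=1,log=-}
step 5 deliver 3→0: —
step 6 deliver 0→4: 4={part,t=1,log=-}
step 7 deliver 4→0: —
step 8 deliver 1→0: —
step 9 deliver 4→3: —
step 10 timeout(0): 0={coor,t=2,log=-}
step 11 deliver 2→4: —
step 12 timeout(0): 0={coor,t=3,log=-}
step 13 deliver 1→4: —
step 14 deliver 4→3: —
step 15 deliver 0→4: 4={part,t=2,log=-}
step 16 propose(0,'w'): 0={coor,t=4,log=-}
step 17 deliver 3→0: —
step 18 deliver 0→1: 1={part,t=1,log=-}
step 19 deliver 4→0: —
step 20 deliver 0→2: 2={part,t=2,log=-}
step 21 deliver 4→0: —
step 22 deliver 0→2: 2={part,t=3,log=-}
step 23 deliver 2→3: —

no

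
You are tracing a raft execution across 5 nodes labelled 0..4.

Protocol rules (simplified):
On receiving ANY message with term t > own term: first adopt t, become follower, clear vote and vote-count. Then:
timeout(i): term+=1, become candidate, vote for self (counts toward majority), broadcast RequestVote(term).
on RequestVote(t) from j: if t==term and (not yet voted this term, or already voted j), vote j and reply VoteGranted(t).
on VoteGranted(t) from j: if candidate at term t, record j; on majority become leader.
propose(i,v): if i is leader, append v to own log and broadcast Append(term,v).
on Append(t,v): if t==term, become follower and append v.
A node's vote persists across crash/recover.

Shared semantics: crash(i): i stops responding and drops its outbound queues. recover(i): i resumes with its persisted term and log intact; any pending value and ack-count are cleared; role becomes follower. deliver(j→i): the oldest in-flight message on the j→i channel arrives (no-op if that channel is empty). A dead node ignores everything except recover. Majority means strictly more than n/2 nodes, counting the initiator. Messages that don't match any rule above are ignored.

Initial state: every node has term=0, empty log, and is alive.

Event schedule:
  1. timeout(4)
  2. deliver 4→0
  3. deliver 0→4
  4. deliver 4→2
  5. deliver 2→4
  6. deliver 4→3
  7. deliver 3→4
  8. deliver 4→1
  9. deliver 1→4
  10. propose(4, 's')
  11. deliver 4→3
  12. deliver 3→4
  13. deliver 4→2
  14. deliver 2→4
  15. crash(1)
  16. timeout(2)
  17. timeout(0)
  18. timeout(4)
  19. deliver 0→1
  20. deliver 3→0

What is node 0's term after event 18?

2

1. timeout(4):  <4:cand t1 ->
2. deliver 4→0:  <0:foll t1 ->
3. deliver 0→4:  nop
4. deliver 4→2:  <2:foll t1 ->
5. deliver 2→4:  <4:lead t1 ->
6. deliver 4→3:  <3:foll t1 ->
7. deliver 3→4:  nop
8. deliver 4→1:  <1:foll t1 ->
9. deliver 1→4:  nop
10. propose(4,'s'):  <4:lead t1 s>
11. deliver 4→3:  <3:foll t1 s>
12. deliver 3→4:  nop
13. deliver 4→2:  <2:foll t1 s>
14. deliver 2→4:  nop
15. crash(1):  <1:✗foll t1 ->
16. timeout(2):  <2:cand t2 s>
17. timeout(0):  <0:cand t2 ->
18. timeout(4):  <4:cand t2 s>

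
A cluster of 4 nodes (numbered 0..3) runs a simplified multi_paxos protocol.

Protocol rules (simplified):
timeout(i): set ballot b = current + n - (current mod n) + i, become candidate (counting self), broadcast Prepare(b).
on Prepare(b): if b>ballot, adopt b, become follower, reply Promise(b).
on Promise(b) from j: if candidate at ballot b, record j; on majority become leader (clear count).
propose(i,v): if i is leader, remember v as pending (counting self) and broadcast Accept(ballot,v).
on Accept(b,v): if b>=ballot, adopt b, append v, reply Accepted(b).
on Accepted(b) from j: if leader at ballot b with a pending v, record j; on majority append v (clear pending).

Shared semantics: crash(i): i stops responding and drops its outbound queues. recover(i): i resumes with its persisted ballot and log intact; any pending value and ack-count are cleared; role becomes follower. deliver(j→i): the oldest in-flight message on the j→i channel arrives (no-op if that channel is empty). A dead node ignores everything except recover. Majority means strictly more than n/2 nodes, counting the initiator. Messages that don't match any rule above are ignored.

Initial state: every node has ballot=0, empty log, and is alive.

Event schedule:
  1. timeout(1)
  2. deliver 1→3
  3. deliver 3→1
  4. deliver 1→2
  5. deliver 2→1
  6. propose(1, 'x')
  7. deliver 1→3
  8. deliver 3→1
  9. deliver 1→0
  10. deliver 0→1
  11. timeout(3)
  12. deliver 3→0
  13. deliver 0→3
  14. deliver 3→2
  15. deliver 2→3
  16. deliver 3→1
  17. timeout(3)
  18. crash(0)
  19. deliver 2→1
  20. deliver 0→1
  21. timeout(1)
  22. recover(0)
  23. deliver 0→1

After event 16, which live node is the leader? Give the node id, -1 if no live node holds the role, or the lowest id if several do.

3

step 1 timeout(1): 1={cand,b=5,log=-}
step 2 deliver 1→3: 3={foll,b=5,log=-}
step 3 deliver 3→1: —
step 4 deliver 1→2: 2={foll,b=5,log=-}
step 5 deliver 2→1: 1={lead,b=5,log=-}
step 6 propose(1,'x'): —
step 7 deliver 1→3: 3={foll,b=5,log=x}
step 8 deliver 3→1: —
step 9 deliver 1→0: 0={foll,b=5,log=-}
step 10 deliver 0→1: —
step 11 timeout(3): 3={cand,b=11,log=x}
step 12 deliver 3→0: 0={foll,b=11,log=-}
step 13 deliver 0→3: —
step 14 deliver 3→2: 2={foll,b=11,log=-}
step 15 deliver 2→3: 3={lead,b=11,log=x}
step 16 deliver 3→1: 1={foll,b=11,log=-}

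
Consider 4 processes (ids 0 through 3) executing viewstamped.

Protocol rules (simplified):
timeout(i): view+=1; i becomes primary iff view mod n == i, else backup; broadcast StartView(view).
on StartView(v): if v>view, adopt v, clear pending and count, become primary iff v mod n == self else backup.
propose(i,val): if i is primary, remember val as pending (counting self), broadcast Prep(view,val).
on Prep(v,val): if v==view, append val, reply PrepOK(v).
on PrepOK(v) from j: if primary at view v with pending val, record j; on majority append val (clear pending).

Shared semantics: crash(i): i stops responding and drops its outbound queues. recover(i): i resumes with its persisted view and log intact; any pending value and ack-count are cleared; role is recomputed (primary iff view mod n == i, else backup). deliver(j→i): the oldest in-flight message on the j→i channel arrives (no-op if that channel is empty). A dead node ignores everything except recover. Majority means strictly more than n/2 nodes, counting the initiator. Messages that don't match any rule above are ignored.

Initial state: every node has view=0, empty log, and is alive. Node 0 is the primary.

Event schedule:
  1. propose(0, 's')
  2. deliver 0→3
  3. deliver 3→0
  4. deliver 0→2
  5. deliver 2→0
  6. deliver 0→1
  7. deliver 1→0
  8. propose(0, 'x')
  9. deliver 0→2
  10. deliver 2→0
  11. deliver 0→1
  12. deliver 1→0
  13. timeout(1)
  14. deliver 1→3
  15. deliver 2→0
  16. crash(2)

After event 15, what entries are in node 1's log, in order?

[1] propose(0,'s') → ∅
[2] deliver 0→3 → N3(back v0 [s])
[3] deliver 3→0 → ∅
[4] deliver 0→2 → N2(back v0 [s])
[5] deliver 2→0 → N0(prim v0 [s])
[6] deliver 0→1 → N1(back v0 [s])
[7] deliver 1→0 → ∅
[8] propose(0,'x') → ∅
[9] deliver 0→2 → N2(back v0 [s,x])
[10] deliver 2→0 → ∅
[11] deliver 0→1 → N1(back v0 [s,x])
[12] deliver 1→0 → N0(prim v0 [s,x])
[13] timeout(1) → N1(prim v1 [s,x])
[14] deliver 1→3 → N3(back v1 [s])
[15] deliver 2→0 → ∅

s,x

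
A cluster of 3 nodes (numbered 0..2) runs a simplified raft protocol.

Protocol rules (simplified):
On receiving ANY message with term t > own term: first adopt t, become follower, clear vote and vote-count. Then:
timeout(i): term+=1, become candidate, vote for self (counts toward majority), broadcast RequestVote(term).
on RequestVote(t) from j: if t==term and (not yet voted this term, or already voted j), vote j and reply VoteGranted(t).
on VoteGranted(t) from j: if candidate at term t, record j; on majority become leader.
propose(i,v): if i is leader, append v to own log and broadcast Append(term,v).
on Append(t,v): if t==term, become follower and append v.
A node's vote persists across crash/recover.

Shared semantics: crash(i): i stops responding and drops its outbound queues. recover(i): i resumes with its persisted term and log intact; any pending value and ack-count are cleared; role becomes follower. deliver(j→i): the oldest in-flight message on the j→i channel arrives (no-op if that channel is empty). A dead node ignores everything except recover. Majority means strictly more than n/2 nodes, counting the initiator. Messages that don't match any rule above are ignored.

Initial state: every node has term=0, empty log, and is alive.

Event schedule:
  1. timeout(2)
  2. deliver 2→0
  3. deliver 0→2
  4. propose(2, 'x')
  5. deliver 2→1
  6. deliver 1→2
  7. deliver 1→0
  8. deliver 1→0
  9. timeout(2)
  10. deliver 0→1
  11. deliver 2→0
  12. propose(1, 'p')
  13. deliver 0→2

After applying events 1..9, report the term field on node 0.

e1 timeout(2): 2[cand,t=1,-]
e2 deliver 2→0: 0[foll,t=1,-]
e3 deliver 0→2: 2[lead,t=1,-]
e4 propose(2,'x'): 2[lead,t=1,x]
e5 deliver 2→1: 1[foll,t=1,-]
e6 deliver 1→2: ·
e7 deliver 1→0: ·
e8 deliver 1→0: ·
e9 timeout(2): 2[cand,t=2,x]

1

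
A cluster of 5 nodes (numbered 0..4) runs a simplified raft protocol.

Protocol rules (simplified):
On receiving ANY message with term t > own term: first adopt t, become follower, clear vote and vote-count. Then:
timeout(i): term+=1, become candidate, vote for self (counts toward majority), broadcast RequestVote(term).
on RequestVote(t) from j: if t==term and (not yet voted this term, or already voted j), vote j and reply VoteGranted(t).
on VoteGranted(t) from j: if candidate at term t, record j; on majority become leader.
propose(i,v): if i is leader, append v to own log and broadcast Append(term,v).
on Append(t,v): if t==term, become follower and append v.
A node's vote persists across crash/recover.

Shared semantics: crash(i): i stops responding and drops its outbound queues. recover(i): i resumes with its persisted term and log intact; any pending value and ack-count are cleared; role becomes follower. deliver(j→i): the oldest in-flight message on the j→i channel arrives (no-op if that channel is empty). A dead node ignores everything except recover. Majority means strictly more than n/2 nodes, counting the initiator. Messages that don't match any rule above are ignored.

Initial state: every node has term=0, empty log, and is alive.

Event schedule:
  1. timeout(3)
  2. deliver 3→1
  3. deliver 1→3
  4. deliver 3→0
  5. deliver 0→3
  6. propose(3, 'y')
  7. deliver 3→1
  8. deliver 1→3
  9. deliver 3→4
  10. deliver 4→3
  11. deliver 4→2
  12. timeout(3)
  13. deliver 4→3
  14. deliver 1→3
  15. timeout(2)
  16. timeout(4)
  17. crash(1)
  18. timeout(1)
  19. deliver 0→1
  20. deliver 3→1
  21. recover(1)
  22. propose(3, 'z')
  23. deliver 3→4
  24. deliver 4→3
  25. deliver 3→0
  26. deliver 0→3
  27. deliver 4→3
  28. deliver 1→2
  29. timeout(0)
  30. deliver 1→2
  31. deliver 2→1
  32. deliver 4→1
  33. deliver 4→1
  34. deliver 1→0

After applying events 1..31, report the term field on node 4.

after 1 — timeout(3): n3:cand/t1/[-]
after 2 — deliver 3→1: n1:foll/t1/[-]
after 3 — deliver 1→3: ·
after 4 — deliver 3→0: n0:foll/t1/[-]
after 5 — deliver 0→3: n3:lead/t1/[-]
after 6 — propose(3,'y'): n3:lead/t1/[y]
after 7 — deliver 3→1: n1:foll/t1/[y]
after 8 — deliver 1→3: ·
after 9 — deliver 3→4: n4:foll/t1/[-]
after 10 — deliver 4→3: ·
after 11 — deliver 4→2: ·
after 12 — timeout(3): n3:cand/t2/[y]
after 13 — deliver 4→3: ·
after 14 — deliver 1→3: ·
after 15 — timeout(2): n2:cand/t1/[-]
after 16 — timeout(4): n4:cand/t2/[-]
after 17 — crash(1): n1:✗foll/t1/[y]
after 18 — timeout(1): ·
after 19 — deliver 0→1: ·
after 20 — deliver 3→1: ·
after 21 — recover(1): n1:foll/t1/[y]
after 22 — propose(3,'z'): ·
after 23 — deliver 3→4: ·
after 24 — deliver 4→3: ·
after 25 — deliver 3→0: n0:foll/t1/[y]
after 26 — deliver 0→3: ·
after 27 — deliver 4→3: ·
after 28 — deliver 1→2: ·
after 29 — timeout(0): n0:cand/t2/[y]
after 30 — deliver 1→2: ·
after 31 — deliver 2→1: ·

2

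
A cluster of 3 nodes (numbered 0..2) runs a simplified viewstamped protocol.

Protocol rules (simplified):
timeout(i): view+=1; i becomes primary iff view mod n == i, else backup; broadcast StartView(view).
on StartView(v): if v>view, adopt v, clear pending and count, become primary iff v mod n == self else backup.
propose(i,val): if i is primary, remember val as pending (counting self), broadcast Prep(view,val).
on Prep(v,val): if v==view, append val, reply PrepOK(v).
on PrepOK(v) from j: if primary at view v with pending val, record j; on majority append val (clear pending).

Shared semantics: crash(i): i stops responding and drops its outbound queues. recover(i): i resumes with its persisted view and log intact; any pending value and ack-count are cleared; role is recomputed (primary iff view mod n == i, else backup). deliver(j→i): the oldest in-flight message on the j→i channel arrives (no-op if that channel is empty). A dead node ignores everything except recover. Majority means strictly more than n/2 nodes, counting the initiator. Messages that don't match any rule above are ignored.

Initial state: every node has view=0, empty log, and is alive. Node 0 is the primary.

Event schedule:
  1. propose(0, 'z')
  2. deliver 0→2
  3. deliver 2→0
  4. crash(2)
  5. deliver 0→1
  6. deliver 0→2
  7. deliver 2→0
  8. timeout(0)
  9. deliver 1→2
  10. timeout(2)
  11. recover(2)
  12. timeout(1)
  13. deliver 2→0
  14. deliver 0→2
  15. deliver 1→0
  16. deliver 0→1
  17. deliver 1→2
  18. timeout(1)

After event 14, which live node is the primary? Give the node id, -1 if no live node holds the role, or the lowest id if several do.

1

e1 propose(0,'z'): ·
e2 deliver 0→2: 2[back,v=0,z]
e3 deliver 2→0: 0[prim,v=0,z]
e4 crash(2): 2[✗back,v=0,z]
e5 deliver 0→1: 1[back,v=0,z]
e6 deliver 0→2: ·
e7 deliver 2→0: ·
e8 timeout(0): 0[back,v=1,z]
e9 deliver 1→2: ·
e10 timeout(2): ·
e11 recover(2): 2[back,v=0,z]
e12 timeout(1): 1[prim,v=1,z]
e13 deliver 2→0: ·
e14 deliver 0→2: 2[back,v=1,z]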